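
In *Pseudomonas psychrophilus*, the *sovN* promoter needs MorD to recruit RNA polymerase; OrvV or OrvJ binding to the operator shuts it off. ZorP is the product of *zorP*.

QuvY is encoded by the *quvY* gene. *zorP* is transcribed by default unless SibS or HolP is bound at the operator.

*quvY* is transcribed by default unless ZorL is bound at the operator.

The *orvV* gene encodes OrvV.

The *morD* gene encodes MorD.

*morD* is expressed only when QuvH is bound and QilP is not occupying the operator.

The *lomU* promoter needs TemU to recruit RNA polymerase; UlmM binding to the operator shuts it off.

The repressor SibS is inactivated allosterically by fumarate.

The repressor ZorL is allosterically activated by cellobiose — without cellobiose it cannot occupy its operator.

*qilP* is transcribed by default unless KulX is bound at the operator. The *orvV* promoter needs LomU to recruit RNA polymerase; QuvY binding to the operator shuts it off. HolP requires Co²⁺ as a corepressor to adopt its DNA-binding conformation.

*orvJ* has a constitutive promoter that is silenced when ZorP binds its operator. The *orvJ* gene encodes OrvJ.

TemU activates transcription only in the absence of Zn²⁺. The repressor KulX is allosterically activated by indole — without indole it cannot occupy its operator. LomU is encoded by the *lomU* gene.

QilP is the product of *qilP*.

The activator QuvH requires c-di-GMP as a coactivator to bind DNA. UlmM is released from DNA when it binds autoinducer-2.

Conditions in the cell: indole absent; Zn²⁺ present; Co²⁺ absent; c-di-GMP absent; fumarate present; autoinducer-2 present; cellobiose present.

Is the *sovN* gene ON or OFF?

Autoinducer-2 is present, so UlmM is inactive.
Zn²⁺ is present, so TemU is inactive.
Required activator TemU is absent, so *lomU* is not transcribed.
So LomU is not produced.
Cellobiose is present, so ZorL is active.
With repressor ZorL bound, *quvY* is not transcribed.
So QuvY is not produced.
Required activator LomU is absent, so *orvV* is not transcribed.
So OrvV is not produced.
Fumarate is present, so SibS is inactive.
Co²⁺ is absent, so HolP is inactive.
With no repressor bound, *zorP* is transcribed.
So ZorP is produced and active.
With repressor ZorP bound, *orvJ* is not transcribed.
So OrvJ is not produced.
c-di-GMP is absent, so QuvH is inactive.
Indole is absent, so KulX is inactive.
With no repressor bound, *qilP* is transcribed.
So QilP is produced and active.
With repressor QilP bound, *morD* is not transcribed.
So MorD is not produced.
Required activator MorD is absent, so *sovN* is not transcribed.

OFF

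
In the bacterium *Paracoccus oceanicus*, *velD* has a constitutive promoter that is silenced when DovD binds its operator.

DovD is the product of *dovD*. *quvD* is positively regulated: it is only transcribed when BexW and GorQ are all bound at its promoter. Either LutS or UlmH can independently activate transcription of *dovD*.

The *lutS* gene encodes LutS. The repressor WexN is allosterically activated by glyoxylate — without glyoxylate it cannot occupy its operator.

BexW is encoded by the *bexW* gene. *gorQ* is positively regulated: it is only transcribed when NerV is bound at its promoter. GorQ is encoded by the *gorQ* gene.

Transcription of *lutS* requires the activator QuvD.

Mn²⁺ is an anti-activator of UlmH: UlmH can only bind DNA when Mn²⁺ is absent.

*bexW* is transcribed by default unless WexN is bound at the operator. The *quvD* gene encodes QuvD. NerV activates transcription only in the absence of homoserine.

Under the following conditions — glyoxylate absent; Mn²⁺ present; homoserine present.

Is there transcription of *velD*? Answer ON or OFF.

Glyoxylate is absent, so WexN is inactive.
With no repressor bound, *bexW* is transcribed.
So BexW is produced and active.
Homoserine is present, so NerV is inactive.
Required activator NerV is absent, so *gorQ* is not transcribed.
So GorQ is not produced.
Required activator GorQ is absent, so *quvD* is not transcribed.
So QuvD is not produced.
Required activator QuvD is absent, so *lutS* is not transcribed.
So LutS is not produced.
Mn²⁺ is present, so UlmH is inactive.
No activator is available at the *dovD* promoter, so *dovD* is not transcribed.
So DovD is not produced.
With no repressor bound, *velD* is transcribed.

ON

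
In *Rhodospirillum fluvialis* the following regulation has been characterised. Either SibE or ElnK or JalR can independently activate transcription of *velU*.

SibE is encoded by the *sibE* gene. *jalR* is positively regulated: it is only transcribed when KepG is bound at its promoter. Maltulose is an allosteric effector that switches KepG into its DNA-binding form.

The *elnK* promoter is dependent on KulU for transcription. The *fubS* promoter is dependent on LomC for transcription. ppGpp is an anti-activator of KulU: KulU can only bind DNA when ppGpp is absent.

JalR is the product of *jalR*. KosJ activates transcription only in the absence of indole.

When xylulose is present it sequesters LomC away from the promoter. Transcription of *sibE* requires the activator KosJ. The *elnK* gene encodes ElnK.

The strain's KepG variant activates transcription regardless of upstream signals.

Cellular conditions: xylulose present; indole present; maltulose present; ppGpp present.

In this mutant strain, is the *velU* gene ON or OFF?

Indole is present, so KosJ is inactive.
Required activator KosJ is absent, so *sibE* is not transcribed.
So SibE is not produced.
ppGpp is present, so KulU is inactive.
Required activator KulU is absent, so *elnK* is not transcribed.
So ElnK is not produced.
KepG is constitutively active in this strain.
No repressor is bound and KepG is active, so *jalR* is transcribed.
So JalR is produced and active.
Activator JalR is present, so *velU* is transcribed.

ON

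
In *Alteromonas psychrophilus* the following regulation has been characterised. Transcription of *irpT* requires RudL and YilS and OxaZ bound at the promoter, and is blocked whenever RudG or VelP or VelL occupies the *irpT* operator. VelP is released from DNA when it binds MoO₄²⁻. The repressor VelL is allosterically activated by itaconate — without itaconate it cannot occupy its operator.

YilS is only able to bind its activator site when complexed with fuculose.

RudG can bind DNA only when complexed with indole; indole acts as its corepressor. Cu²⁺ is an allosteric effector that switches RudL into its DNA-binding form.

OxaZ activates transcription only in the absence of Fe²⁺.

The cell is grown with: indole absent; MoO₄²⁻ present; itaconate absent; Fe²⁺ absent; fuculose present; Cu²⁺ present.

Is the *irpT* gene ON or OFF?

ON

Indole is absent, so RudG is inactive.
Cu²⁺ is present, so RudL is active.
Fuculose is present, so YilS is active.
MoO₄²⁻ is present, so VelP is inactive.
Itaconate is absent, so VelL is inactive.
Fe²⁺ is absent, so OxaZ is active.
No repressor is bound and RudL and YilS and OxaZ are active, so *irpT* is transcribed.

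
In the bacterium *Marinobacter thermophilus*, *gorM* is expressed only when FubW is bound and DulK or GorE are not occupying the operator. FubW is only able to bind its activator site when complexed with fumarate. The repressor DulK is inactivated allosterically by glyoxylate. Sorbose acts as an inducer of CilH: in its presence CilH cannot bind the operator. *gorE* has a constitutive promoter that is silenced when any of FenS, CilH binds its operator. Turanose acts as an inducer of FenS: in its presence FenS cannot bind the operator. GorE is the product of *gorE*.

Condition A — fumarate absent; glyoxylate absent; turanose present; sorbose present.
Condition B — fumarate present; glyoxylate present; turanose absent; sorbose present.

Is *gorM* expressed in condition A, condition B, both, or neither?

B only

Condition A:
Fumarate is absent, so FubW is inactive.
Glyoxylate is absent, so DulK is active.
Turanose is present, so FenS is inactive.
Sorbose is present, so CilH is inactive.
With no repressor bound, *gorE* is transcribed.
So GorE is produced and active.
With repressor DulK bound, *gorM* is not transcribed.
→ *gorM* is OFF in A.
Condition B:
Fumarate is present, so FubW is active.
Glyoxylate is present, so DulK is inactive.
Turanose is absent, so FenS is active.
Sorbose is present, so CilH is inactive.
With repressor FenS bound, *gorE* is not transcribed.
So GorE is not produced.
No repressor is bound and FubW is active, so *gorM* is transcribed.
→ *gorM* is ON in B.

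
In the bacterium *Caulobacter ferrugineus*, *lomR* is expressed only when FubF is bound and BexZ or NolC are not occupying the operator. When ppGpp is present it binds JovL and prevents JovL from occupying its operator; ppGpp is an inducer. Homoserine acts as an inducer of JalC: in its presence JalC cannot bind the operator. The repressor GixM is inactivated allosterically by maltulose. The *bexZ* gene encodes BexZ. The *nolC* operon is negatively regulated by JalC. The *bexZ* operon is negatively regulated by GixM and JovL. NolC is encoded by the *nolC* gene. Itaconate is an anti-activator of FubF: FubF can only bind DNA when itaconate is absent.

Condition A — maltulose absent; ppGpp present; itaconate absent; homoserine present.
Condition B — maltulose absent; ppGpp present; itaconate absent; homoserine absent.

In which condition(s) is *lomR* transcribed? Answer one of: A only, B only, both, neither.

B only

Condition A:
Maltulose is absent, so GixM is active.
ppGpp is present, so JovL is inactive.
With repressor GixM bound, *bexZ* is not transcribed.
So BexZ is not produced.
Itaconate is absent, so FubF is active.
Homoserine is present, so JalC is inactive.
With no repressor bound, *nolC* is transcribed.
So NolC is produced and active.
With repressor NolC bound, *lomR* is not transcribed.
→ *lomR* is OFF in A.
Condition B:
Maltulose is absent, so GixM is active.
ppGpp is present, so JovL is inactive.
With repressor GixM bound, *bexZ* is not transcribed.
So BexZ is not produced.
Itaconate is absent, so FubF is active.
Homoserine is absent, so JalC is active.
With repressor JalC bound, *nolC* is not transcribed.
So NolC is not produced.
No repressor is bound and FubF is active, so *lomR* is transcribed.
→ *lomR* is ON in B.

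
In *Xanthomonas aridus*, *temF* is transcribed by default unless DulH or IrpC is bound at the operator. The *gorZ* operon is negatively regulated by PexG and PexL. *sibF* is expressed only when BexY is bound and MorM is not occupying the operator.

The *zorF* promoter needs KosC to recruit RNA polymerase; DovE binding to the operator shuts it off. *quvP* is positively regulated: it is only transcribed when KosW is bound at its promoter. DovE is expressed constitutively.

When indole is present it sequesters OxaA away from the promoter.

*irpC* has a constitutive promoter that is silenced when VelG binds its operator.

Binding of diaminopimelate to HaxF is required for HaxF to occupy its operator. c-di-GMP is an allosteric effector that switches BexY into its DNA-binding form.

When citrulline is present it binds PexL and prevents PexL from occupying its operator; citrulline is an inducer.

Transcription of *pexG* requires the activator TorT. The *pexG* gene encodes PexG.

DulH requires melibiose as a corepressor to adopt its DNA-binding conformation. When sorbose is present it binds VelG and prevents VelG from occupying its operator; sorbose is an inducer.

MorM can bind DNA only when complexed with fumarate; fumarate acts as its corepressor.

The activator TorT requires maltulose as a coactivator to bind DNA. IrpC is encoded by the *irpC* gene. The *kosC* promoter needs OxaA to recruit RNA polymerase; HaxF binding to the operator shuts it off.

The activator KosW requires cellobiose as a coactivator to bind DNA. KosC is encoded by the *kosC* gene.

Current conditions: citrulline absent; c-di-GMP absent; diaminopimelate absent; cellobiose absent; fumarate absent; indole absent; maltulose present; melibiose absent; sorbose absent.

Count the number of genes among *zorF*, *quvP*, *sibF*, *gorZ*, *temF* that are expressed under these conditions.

Indole is absent, so OxaA is active.
Diaminopimelate is absent, so HaxF is inactive.
No repressor is bound and OxaA is active, so *kosC* is transcribed.
So KosC is produced and active.
DovE is produced constitutively and is active.
With repressor DovE bound, *zorF* is not transcribed.
→ *zorF* is OFF.
Cellobiose is absent, so KosW is inactive.
Required activator KosW is absent, so *quvP* is not transcribed.
→ *quvP* is OFF.
c-di-GMP is absent, so BexY is inactive.
Fumarate is absent, so MorM is inactive.
Required activator BexY is absent, so *sibF* is not transcribed.
→ *sibF* is OFF.
Maltulose is present, so TorT is active.
No repressor is bound and TorT is active, so *pexG* is transcribed.
So PexG is produced and active.
Citrulline is absent, so PexL is active.
With repressor PexG bound, *gorZ* is not transcribed.
→ *gorZ* is OFF.
Melibiose is absent, so DulH is inactive.
Sorbose is absent, so VelG is active.
With repressor VelG bound, *irpC* is not transcribed.
So IrpC is not produced.
With no repressor bound, *temF* is transcribed.
→ *temF* is ON.
1 of the 5 genes is transcribed.

1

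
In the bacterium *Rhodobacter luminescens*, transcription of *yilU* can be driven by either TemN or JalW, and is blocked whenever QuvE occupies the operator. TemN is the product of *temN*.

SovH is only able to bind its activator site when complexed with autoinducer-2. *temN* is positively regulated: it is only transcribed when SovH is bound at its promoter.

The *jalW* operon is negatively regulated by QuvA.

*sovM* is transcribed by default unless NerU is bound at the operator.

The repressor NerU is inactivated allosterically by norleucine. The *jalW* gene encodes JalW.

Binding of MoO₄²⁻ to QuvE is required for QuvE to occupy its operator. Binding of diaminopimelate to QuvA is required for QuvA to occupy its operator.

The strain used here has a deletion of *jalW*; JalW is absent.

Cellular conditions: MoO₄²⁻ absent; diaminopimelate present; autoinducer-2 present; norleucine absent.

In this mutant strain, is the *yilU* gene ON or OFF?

ON

Autoinducer-2 is present, so SovH is active.
No repressor is bound and SovH is active, so *temN* is transcribed.
So TemN is produced and active.
MoO₄²⁻ is absent, so QuvE is inactive.
JalW is non-functional in this strain, so it has no effect.
Activator TemN is present, so *yilU* is transcribed.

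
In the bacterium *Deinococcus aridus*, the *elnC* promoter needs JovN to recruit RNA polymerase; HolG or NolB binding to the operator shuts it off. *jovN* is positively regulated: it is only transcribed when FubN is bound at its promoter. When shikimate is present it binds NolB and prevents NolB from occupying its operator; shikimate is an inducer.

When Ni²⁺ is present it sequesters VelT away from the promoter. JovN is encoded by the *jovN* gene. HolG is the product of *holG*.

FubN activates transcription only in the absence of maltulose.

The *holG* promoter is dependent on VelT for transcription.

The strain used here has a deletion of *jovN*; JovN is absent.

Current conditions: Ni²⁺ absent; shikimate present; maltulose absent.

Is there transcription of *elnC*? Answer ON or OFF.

JovN is non-functional in this strain, so it has no effect.
Ni²⁺ is absent, so VelT is active.
No repressor is bound and VelT is active, so *holG* is transcribed.
So HolG is produced and active.
Shikimate is present, so NolB is inactive.
With repressor HolG bound, *elnC* is not transcribed.

OFF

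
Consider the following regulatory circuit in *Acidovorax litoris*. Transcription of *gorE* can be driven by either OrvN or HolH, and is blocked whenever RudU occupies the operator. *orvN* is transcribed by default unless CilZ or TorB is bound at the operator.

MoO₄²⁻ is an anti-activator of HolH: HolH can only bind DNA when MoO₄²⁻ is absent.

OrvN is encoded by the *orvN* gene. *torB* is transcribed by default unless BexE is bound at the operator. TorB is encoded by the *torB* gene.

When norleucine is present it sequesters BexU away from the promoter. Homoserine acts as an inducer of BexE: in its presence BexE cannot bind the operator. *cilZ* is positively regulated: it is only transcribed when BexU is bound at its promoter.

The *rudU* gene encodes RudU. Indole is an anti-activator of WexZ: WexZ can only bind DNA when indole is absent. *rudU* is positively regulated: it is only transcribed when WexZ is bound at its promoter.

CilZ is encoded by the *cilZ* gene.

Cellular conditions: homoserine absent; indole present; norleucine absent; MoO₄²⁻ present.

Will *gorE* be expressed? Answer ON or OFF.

Indole is present, so WexZ is inactive.
Required activator WexZ is absent, so *rudU* is not transcribed.
So RudU is not produced.
Norleucine is absent, so BexU is active.
No repressor is bound and BexU is active, so *cilZ* is transcribed.
So CilZ is produced and active.
Homoserine is absent, so BexE is active.
With repressor BexE bound, *torB* is not transcribed.
So TorB is not produced.
With repressor CilZ bound, *orvN* is not transcribed.
So OrvN is not produced.
MoO₄²⁻ is present, so HolH is inactive.
No activator is available at the *gorE* promoter, so *gorE* is not transcribed.

OFF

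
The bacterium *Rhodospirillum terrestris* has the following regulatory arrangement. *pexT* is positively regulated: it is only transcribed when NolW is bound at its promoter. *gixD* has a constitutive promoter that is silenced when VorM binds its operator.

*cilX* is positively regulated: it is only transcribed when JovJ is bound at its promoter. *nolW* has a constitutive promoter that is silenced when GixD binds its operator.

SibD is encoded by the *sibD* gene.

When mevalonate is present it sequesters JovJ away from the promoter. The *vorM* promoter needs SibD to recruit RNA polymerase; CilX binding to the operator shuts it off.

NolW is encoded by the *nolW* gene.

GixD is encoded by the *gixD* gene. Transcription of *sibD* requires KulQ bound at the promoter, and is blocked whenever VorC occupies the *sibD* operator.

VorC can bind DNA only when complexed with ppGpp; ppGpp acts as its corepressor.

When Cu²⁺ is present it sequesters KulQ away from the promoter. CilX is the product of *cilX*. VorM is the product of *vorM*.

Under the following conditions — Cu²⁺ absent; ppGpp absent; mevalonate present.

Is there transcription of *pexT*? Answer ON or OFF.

ON

Mevalonate is present, so JovJ is inactive.
Required activator JovJ is absent, so *cilX* is not transcribed.
So CilX is not produced.
ppGpp is absent, so VorC is inactive.
Cu²⁺ is absent, so KulQ is active.
No repressor is bound and KulQ is active, so *sibD* is transcribed.
So SibD is produced and active.
No repressor is bound and SibD is active, so *vorM* is transcribed.
So VorM is produced and active.
With repressor VorM bound, *gixD* is not transcribed.
So GixD is not produced.
With no repressor bound, *nolW* is transcribed.
So NolW is produced and active.
No repressor is bound and NolW is active, so *pexT* is transcribed.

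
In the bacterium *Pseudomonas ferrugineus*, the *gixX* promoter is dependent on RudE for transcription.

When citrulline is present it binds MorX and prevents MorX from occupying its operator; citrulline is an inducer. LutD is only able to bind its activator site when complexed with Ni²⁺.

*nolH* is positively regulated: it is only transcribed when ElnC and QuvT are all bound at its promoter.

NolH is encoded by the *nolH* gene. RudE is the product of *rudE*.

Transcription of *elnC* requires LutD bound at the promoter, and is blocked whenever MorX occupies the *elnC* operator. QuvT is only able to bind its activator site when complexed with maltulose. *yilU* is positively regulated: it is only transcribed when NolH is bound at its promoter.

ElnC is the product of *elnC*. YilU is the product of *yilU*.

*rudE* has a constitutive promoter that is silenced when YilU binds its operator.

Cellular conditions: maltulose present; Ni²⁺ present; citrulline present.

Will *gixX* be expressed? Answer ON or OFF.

Citrulline is present, so MorX is inactive.
Ni²⁺ is present, so LutD is active.
No repressor is bound and LutD is active, so *elnC* is transcribed.
So ElnC is produced and active.
Maltulose is present, so QuvT is active.
No repressor is bound and ElnC and QuvT are active, so *nolH* is transcribed.
So NolH is produced and active.
No repressor is bound and NolH is active, so *yilU* is transcribed.
So YilU is produced and active.
With repressor YilU bound, *rudE* is not transcribed.
So RudE is not produced.
Required activator RudE is absent, so *gixX* is not transcribed.

OFF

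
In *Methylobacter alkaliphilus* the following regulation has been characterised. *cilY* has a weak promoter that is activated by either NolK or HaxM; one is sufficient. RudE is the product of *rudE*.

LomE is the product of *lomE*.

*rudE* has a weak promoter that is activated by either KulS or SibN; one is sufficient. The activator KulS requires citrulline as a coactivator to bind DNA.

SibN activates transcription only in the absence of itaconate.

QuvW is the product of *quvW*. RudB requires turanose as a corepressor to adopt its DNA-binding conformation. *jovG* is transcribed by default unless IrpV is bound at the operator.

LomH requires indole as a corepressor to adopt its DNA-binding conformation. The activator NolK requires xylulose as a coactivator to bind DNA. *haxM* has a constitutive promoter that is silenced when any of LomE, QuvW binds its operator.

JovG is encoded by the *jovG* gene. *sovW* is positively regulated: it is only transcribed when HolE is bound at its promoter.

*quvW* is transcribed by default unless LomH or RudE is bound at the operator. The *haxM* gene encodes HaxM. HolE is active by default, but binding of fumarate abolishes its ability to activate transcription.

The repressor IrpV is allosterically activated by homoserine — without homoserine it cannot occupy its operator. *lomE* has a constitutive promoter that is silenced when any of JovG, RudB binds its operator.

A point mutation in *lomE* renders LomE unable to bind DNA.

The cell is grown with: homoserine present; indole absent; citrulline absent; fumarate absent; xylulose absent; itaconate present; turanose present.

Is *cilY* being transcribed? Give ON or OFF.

Xylulose is absent, so NolK is inactive.
LomE is non-functional in this strain, so it has no effect.
Indole is absent, so LomH is inactive.
Citrulline is absent, so KulS is inactive.
Itaconate is present, so SibN is inactive.
No activator is available at the *rudE* promoter, so *rudE* is not transcribed.
So RudE is not produced.
With no repressor bound, *quvW* is transcribed.
So QuvW is produced and active.
With repressor QuvW bound, *haxM* is not transcribed.
So HaxM is not produced.
No activator is available at the *cilY* promoter, so *cilY* is not transcribed.

OFF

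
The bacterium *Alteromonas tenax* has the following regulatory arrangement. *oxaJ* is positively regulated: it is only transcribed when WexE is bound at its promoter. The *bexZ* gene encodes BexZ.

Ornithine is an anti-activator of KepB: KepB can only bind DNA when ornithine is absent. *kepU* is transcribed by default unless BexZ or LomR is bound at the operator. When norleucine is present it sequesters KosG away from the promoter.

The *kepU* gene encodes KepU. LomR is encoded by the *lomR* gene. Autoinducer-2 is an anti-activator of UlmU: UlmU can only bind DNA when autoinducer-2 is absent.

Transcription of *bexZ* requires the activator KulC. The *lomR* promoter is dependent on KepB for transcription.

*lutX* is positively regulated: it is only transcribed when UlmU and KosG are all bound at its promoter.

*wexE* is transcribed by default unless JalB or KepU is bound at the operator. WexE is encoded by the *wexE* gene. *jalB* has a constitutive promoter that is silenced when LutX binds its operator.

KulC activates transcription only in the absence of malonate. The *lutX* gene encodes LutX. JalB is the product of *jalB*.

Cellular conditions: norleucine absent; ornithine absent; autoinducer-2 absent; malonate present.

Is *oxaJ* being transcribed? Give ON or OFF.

Autoinducer-2 is absent, so UlmU is active.
Norleucine is absent, so KosG is active.
No repressor is bound and UlmU and KosG are active, so *lutX* is transcribed.
So LutX is produced and active.
With repressor LutX bound, *jalB* is not transcribed.
So JalB is not produced.
Malonate is present, so KulC is inactive.
Required activator KulC is absent, so *bexZ* is not transcribed.
So BexZ is not produced.
Ornithine is absent, so KepB is active.
No repressor is bound and KepB is active, so *lomR* is transcribed.
So LomR is produced and active.
With repressor LomR bound, *kepU* is not transcribed.
So KepU is not produced.
With no repressor bound, *wexE* is transcribed.
So WexE is produced and active.
No repressor is bound and WexE is active, so *oxaJ* is transcribed.

ON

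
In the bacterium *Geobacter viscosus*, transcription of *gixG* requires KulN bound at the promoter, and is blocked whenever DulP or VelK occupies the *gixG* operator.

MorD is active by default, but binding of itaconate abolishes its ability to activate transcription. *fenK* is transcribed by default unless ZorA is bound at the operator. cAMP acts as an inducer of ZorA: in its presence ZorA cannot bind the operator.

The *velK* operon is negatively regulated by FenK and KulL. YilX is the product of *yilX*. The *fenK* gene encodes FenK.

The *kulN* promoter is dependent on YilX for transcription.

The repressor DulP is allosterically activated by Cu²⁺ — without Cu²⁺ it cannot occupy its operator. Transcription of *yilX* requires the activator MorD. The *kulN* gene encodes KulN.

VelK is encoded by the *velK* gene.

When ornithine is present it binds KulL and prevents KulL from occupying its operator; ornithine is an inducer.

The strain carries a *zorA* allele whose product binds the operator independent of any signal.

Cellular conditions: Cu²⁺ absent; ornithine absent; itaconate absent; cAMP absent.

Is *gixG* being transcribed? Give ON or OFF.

Cu²⁺ is absent, so DulP is inactive.
Itaconate is absent, so MorD is active.
No repressor is bound and MorD is active, so *yilX* is transcribed.
So YilX is produced and active.
No repressor is bound and YilX is active, so *kulN* is transcribed.
So KulN is produced and active.
ZorA is constitutively active in this strain.
With repressor ZorA bound, *fenK* is not transcribed.
So FenK is not produced.
Ornithine is absent, so KulL is active.
With repressor KulL bound, *velK* is not transcribed.
So VelK is not produced.
No repressor is bound and KulN is active, so *gixG* is transcribed.

ON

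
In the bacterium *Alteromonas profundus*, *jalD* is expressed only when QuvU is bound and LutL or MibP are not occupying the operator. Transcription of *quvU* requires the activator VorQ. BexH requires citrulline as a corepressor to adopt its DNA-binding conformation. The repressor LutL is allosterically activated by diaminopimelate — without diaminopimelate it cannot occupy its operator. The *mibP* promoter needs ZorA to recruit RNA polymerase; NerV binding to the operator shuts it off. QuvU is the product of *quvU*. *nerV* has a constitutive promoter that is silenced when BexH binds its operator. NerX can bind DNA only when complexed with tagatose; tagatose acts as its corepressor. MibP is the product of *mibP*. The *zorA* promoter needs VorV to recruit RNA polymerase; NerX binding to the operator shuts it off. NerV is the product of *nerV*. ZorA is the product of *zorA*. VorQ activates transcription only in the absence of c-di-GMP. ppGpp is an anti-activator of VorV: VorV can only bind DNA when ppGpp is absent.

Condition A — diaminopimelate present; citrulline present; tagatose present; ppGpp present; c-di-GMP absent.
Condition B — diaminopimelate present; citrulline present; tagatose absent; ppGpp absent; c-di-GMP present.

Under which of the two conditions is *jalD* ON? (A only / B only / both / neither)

Condition A:
Diaminopimelate is present, so LutL is active.
Citrulline is present, so BexH is active.
With repressor BexH bound, *nerV* is not transcribed.
So NerV is not produced.
Tagatose is present, so NerX is active.
ppGpp is present, so VorV is inactive.
With repressor NerX bound, *zorA* is not transcribed.
So ZorA is not produced.
Required activator ZorA is absent, so *mibP* is not transcribed.
So MibP is not produced.
c-di-GMP is absent, so VorQ is active.
No repressor is bound and VorQ is active, so *quvU* is transcribed.
So QuvU is produced and active.
With repressor LutL bound, *jalD* is not transcribed.
→ *jalD* is OFF in A.
Condition B:
Diaminopimelate is present, so LutL is active.
Citrulline is present, so BexH is active.
With repressor BexH bound, *nerV* is not transcribed.
So NerV is not produced.
Tagatose is absent, so NerX is inactive.
ppGpp is absent, so VorV is active.
No repressor is bound and VorV is active, so *zorA* is transcribed.
So ZorA is produced and active.
No repressor is bound and ZorA is active, so *mibP* is transcribed.
So MibP is produced and active.
c-di-GMP is present, so VorQ is inactive.
Required activator VorQ is absent, so *quvU* is not transcribed.
So QuvU is not produced.
With repressor LutL bound, *jalD* is not transcribed.
→ *jalD* is OFF in B.

neither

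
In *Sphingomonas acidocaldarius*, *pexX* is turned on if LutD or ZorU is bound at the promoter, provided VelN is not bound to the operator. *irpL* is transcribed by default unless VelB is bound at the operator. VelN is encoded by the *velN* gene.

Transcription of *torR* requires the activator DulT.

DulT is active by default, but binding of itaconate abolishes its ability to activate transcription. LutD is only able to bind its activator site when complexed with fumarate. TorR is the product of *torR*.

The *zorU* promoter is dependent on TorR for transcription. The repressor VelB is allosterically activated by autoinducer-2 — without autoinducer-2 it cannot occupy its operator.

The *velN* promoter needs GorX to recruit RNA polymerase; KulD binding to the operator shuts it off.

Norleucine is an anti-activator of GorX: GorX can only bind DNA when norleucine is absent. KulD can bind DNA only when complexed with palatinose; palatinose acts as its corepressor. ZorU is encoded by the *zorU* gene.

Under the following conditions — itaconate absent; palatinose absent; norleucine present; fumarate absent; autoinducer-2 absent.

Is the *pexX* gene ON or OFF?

ON

Fumarate is absent, so LutD is inactive.
Itaconate is absent, so DulT is active.
No repressor is bound and DulT is active, so *torR* is transcribed.
So TorR is produced and active.
No repressor is bound and TorR is active, so *zorU* is transcribed.
So ZorU is produced and active.
Norleucine is present, so GorX is inactive.
Palatinose is absent, so KulD is inactive.
Required activator GorX is absent, so *velN* is not transcribed.
So VelN is not produced.
Activator ZorU is present, so *pexX* is transcribed.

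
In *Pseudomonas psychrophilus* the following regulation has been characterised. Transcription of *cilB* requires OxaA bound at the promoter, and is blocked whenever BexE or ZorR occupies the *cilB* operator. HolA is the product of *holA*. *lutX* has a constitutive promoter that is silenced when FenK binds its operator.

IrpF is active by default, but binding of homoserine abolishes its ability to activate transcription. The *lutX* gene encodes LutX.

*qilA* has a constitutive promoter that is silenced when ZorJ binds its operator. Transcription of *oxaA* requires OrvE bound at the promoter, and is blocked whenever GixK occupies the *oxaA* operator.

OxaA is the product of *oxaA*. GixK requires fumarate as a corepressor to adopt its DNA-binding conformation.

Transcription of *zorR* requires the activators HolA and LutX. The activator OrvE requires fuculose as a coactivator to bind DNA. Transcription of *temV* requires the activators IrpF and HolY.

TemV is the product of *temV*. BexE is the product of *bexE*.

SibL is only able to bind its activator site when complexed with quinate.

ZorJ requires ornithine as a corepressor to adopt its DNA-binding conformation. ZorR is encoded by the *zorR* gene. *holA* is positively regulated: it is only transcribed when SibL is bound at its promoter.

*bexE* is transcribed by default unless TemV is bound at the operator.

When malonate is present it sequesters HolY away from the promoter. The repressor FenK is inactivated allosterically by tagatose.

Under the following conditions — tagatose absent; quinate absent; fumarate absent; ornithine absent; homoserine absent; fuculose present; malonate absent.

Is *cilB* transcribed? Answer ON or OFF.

Fuculose is present, so OrvE is active.
Fumarate is absent, so GixK is inactive.
No repressor is bound and OrvE is active, so *oxaA* is transcribed.
So OxaA is produced and active.
Homoserine is absent, so IrpF is active.
Malonate is absent, so HolY is active.
No repressor is bound and IrpF and HolY are active, so *temV* is transcribed.
So TemV is produced and active.
With repressor TemV bound, *bexE* is not transcribed.
So BexE is not produced.
Quinate is absent, so SibL is inactive.
Required activator SibL is absent, so *holA* is not transcribed.
So HolA is not produced.
Tagatose is absent, so FenK is active.
With repressor FenK bound, *lutX* is not transcribed.
So LutX is not produced.
Required activator HolA is absent, so *zorR* is not transcribed.
So ZorR is not produced.
No repressor is bound and OxaA is active, so *cilB* is transcribed.

ON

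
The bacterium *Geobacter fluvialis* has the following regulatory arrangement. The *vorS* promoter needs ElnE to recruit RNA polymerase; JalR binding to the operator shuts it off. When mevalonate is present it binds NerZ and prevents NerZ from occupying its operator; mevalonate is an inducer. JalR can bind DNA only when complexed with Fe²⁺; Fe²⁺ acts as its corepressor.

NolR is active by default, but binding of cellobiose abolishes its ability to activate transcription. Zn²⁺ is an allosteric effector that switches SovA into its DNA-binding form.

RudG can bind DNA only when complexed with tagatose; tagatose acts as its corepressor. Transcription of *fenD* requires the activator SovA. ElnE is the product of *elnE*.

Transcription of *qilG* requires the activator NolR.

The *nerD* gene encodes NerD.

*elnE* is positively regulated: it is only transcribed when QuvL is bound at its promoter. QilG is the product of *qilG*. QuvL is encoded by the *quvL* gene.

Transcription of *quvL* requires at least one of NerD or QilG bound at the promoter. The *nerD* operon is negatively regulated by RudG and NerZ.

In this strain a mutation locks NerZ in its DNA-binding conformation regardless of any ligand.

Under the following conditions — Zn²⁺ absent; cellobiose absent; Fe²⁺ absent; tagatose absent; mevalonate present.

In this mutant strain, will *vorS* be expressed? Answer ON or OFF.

Fe²⁺ is absent, so JalR is inactive.
Tagatose is absent, so RudG is inactive.
NerZ is constitutively active in this strain.
With repressor NerZ bound, *nerD* is not transcribed.
So NerD is not produced.
Cellobiose is absent, so NolR is active.
No repressor is bound and NolR is active, so *qilG* is transcribed.
So QilG is produced and active.
Activator QilG is present, so *quvL* is transcribed.
So QuvL is produced and active.
No repressor is bound and QuvL is active, so *elnE* is transcribed.
So ElnE is produced and active.
No repressor is bound and ElnE is active, so *vorS* is transcribed.

ON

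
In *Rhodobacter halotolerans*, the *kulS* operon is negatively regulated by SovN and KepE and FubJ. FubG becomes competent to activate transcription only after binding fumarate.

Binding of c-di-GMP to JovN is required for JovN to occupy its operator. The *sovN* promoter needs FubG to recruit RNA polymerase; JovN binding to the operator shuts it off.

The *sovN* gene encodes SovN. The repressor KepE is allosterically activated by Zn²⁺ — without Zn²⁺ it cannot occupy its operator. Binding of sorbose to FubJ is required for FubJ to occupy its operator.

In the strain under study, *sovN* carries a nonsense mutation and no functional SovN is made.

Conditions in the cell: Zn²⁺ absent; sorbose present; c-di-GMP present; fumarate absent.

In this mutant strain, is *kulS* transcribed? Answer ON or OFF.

OFF

SovN is non-functional in this strain, so it has no effect.
Zn²⁺ is absent, so KepE is inactive.
Sorbose is present, so FubJ is active.
With repressor FubJ bound, *kulS* is not transcribed.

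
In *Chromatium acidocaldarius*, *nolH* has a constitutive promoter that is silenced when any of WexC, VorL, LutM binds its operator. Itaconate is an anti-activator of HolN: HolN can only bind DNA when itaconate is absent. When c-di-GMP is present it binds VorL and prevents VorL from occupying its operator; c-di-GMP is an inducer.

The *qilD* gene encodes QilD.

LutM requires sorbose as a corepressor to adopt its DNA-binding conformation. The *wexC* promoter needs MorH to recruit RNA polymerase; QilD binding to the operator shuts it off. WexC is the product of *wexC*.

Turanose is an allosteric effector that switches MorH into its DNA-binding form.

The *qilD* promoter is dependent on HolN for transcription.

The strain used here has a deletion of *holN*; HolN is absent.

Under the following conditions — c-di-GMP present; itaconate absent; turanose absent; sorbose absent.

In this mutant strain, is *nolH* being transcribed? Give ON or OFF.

ON

Turanose is absent, so MorH is inactive.
HolN is non-functional in this strain, so it has no effect.
Required activator HolN is absent, so *qilD* is not transcribed.
So QilD is not produced.
Required activator MorH is absent, so *wexC* is not transcribed.
So WexC is not produced.
c-di-GMP is present, so VorL is inactive.
Sorbose is absent, so LutM is inactive.
With no repressor bound, *nolH* is transcribed.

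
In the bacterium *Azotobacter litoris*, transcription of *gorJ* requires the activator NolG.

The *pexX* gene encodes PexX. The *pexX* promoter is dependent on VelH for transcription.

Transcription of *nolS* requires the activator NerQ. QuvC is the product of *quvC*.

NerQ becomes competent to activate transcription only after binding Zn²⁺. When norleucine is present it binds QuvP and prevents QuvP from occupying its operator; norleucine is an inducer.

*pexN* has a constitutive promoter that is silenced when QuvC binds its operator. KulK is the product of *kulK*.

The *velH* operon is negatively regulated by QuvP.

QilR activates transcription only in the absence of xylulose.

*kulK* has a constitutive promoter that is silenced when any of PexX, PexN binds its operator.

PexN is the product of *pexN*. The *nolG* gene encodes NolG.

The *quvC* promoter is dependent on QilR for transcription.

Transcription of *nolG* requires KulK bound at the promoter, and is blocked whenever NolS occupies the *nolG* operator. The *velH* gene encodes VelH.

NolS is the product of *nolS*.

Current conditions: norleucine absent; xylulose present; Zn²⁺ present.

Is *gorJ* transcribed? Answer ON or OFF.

Norleucine is absent, so QuvP is active.
With repressor QuvP bound, *velH* is not transcribed.
So VelH is not produced.
Required activator VelH is absent, so *pexX* is not transcribed.
So PexX is not produced.
Xylulose is present, so QilR is inactive.
Required activator QilR is absent, so *quvC* is not transcribed.
So QuvC is not produced.
With no repressor bound, *pexN* is transcribed.
So PexN is produced and active.
With repressor PexN bound, *kulK* is not transcribed.
So KulK is not produced.
Zn²⁺ is present, so NerQ is active.
No repressor is bound and NerQ is active, so *nolS* is transcribed.
So NolS is produced and active.
With repressor NolS bound, *nolG* is not transcribed.
So NolG is not produced.
Required activator NolG is absent, so *gorJ* is not transcribed.

OFF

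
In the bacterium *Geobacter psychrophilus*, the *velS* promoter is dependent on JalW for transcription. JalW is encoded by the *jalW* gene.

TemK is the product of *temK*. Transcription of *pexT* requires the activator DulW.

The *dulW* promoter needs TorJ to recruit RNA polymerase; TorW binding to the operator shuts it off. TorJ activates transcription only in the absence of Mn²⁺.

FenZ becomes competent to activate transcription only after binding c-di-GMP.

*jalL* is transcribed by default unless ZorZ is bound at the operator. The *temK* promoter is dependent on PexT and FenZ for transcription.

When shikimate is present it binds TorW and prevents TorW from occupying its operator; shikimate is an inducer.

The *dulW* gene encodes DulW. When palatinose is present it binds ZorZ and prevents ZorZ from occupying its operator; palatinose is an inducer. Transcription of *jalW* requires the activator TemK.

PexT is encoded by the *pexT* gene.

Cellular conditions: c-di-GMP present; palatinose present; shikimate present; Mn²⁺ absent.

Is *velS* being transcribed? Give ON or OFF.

Mn²⁺ is absent, so TorJ is active.
Shikimate is present, so TorW is inactive.
No repressor is bound and TorJ is active, so *dulW* is transcribed.
So DulW is produced and active.
No repressor is bound and DulW is active, so *pexT* is transcribed.
So PexT is produced and active.
c-di-GMP is present, so FenZ is active.
No repressor is bound and PexT and FenZ are active, so *temK* is transcribed.
So TemK is produced and active.
No repressor is bound and TemK is active, so *jalW* is transcribed.
So JalW is produced and active.
No repressor is bound and JalW is active, so *velS* is transcribed.

ON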